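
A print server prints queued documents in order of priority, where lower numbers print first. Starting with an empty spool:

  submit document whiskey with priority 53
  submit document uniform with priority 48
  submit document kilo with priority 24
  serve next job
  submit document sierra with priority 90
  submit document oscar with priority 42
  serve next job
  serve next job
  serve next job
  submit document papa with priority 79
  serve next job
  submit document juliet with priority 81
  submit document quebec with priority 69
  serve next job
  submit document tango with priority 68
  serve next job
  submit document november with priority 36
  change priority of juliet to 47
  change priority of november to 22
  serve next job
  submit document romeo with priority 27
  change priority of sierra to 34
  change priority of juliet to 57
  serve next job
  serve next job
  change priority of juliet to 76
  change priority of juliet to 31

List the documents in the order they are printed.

add whiskey (priority 53) → {whiskey:53}
add uniform (priority 48) → {uniform:48, whiskey:53}
add kilo (priority 24) → {kilo:24, uniform:48, whiskey:53}
serve next job → kilo; now {uniform:48, whiskey:53}
add sierra (priority 90) → {uniform:48, whiskey:53, sierra:90}
add oscar (priority 42) → {oscar:42, uniform:48, whiskey:53, sierra:90}
serve next job → oscar; now {uniform:48, whiskey:53, sierra:90}
serve next job → uniform; now {whiskey:53, sierra:90}
serve next job → whiskey; now {sierra:90}
add papa (priority 79) → {papa:79, sierra:90}
serve next job → papa; now {sierra:90}
add juliet (priority 81) → {juliet:81, sierra:90}
add quebec (priority 69) → {quebec:69, juliet:81, sierra:90}
serve next job → quebec; now {juliet:81, sierra:90}
add tango (priority 68) → {tango:68, juliet:81, sierra:90}
serve next job → tango; now {juliet:81, sierra:90}
add november (priority 36) → {november:36, juliet:81, sierra:90}
update juliet to priority 47 → {november:36, juliet:47, sierra:90}
update november to priority 22 → {november:22, juliet:47, sierra:90}
serve next job → november; now {juliet:47, sierra:90}
add romeo (priority 27) → {romeo:27, juliet:47, sierra:90}
update sierra to priority 34 → {romeo:27, sierra:34, juliet:47}
update juliet to priority 57 → {romeo:27, sierra:34, juliet:57}
serve next job → romeo; now {sierra:34, juliet:57}
serve next job → sierra; now {juliet:57}
update juliet to priority 76 → {juliet:76}
update juliet to priority 31 → {juliet:31}

[kilo, oscar, uniform, whiskey, papa, quebec, tango, november, romeo, sierra]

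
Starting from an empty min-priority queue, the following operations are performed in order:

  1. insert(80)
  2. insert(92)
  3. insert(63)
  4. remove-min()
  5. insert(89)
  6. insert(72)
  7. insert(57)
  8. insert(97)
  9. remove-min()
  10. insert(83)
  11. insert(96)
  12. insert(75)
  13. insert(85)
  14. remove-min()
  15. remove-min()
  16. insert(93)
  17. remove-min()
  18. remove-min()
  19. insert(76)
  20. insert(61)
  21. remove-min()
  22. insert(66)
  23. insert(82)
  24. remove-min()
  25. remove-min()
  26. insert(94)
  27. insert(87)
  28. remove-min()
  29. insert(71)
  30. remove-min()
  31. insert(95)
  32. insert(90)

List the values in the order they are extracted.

insert 80 → {80}
insert 92 → {80, 92}
insert 63 → {63, 80, 92}
remove-min → 63; now {80, 92}
insert 89 → {80, 89, 92}
insert 72 → {72, 80, 89, 92}
insert 57 → {57, 72, 80, 89, 92}
insert 97 → {57, 72, 80, 89, 92, 97}
remove-min → 57; now {72, 80, 89, 92, 97}
insert 83 → {72, 80, 83, 89, 92, 97}
insert 96 → {72, 80, 83, 89, 92, 96, 97}
insert 75 → {72, 75, 80, 83, 89, 92, 96, 97}
insert 85 → {72, 75, 80, 83, 85, 89, 92, 96, 97}
remove-min → 72; now {75, 80, 83, 85, 89, 92, 96, 97}
remove-min → 75; now {80, 83, 85, 89, 92, 96, 97}
insert 93 → {80, 83, 85, 89, 92, 93, 96, 97}
remove-min → 80; now {83, 85, 89, 92, 93, 96, 97}
remove-min → 83; now {85, 89, 92, 93, 96, 97}
insert 76 → {76, 85, 89, 92, 93, 96, 97}
insert 61 → {61, 76, 85, 89, 92, 93, 96, 97}
remove-min → 61; now {76, 85, 89, 92, 93, 96, 97}
insert 66 → {66, 76, 85, 89, 92, 93, 96, 97}
insert 82 → {66, 76, 82, 85, 89, 92, 93, 96, 97}
remove-min → 66; now {76, 82, 85, 89, 92, 93, 96, 97}
remove-min → 76; now {82, 85, 89, 92, 93, 96, 97}
insert 94 → {82, 85, 89, 92, 93, 94, 96, 97}
insert 87 → {82, 85, 87, 89, 92, 93, 94, 96, 97}
remove-min → 82; now {85, 87, 89, 92, 93, 94, 96, 97}
insert 71 → {71, 85, 87, 89, 92, 93, 94, 96, 97}
remove-min → 71; now {85, 87, 89, 92, 93, 94, 96, 97}
insert 95 → {85, 87, 89, 92, 93, 94, 95, 96, 97}
insert 90 → {85, 87, 89, 90, 92, 93, 94, 95, 96, 97}

63, 57, 72, 75, 80, 83, 61, 66, 76, 82, 71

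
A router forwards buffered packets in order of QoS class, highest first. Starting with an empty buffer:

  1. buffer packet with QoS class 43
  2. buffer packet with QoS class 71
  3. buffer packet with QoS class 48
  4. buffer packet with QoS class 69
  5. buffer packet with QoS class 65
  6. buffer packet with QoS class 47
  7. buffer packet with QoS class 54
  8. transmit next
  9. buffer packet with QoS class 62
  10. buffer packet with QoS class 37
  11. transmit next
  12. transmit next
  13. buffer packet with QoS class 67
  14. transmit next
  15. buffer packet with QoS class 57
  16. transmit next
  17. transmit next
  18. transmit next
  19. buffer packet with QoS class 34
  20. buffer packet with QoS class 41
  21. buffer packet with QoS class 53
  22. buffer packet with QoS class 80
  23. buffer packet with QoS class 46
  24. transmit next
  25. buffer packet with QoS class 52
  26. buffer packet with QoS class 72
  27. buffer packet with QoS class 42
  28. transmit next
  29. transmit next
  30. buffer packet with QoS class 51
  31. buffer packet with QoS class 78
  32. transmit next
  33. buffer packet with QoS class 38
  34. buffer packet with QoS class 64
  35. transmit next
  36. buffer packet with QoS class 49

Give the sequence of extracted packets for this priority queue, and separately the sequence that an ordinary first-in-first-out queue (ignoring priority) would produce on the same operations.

priority queue: 71 → 69 → 65 → 67 → 62 → 57 → 54 → 80 → 72 → 53 → 78 → 64; FIFO queue: 43 → 71 → 48 → 69 → 65 → 47 → 54 → 62 → 37 → 67 → 57 → 34

insert 43 → {43}
insert 71 → {71, 43}
insert 48 → {71, 48, 43}
insert 69 → {71, 69, 48, 43}
insert 65 → {71, 69, 65, 48, 43}
insert 47 → {71, 69, 65, 48, 47, 43}
insert 54 → {71, 69, 65, 54, 48, 47, 43}
transmit next → 71; now {69, 65, 54, 48, 47, 43}
insert 62 → {69, 65, 62, 54, 48, 47, 43}
insert 37 → {69, 65, 62, 54, 48, 47, 43, 37}
transmit next → 69; now {65, 62, 54, 48, 47, 43, 37}
transmit next → 65; now {62, 54, 48, 47, 43, 37}
insert 67 → {67, 62, 54, 48, 47, 43, 37}
transmit next → 67; now {62, 54, 48, 47, 43, 37}
insert 57 → {62, 57, 54, 48, 47, 43, 37}
transmit next → 62; now {57, 54, 48, 47, 43, 37}
transmit next → 57; now {54, 48, 47, 43, 37}
transmit next → 54; now {48, 47, 43, 37}
insert 34 → {48, 47, 43, 37, 34}
insert 41 → {48, 47, 43, 41, 37, 34}
insert 53 → {53, 48, 47, 43, 41, 37, 34}
insert 80 → {80, 53, 48, 47, 43, 41, 37, 34}
insert 46 → {80, 53, 48, 47, 46, 43, 41, 37, 34}
transmit next → 80; now {53, 48, 47, 46, 43, 41, 37, 34}
insert 52 → {53, 52, 48, 47, 46, 43, 41, 37, 34}
insert 72 → {72, 53, 52, 48, 47, 46, 43, 41, 37, 34}
insert 42 → {72, 53, 52, 48, 47, 46, 43, 42, 41, 37, 34}
transmit next → 72; now {53, 52, 48, 47, 46, 43, 42, 41, 37, 34}
transmit next → 53; now {52, 48, 47, 46, 43, 42, 41, 37, 34}
insert 51 → {52, 51, 48, 47, 46, 43, 42, 41, 37, 34}
insert 78 → {78, 52, 51, 48, 47, 46, 43, 42, 41, 37, 34}
transmit next → 78; now {52, 51, 48, 47, 46, 43, 42, 41, 37, 34}
insert 38 → {52, 51, 48, 47, 46, 43, 42, 41, 38, 37, 34}
insert 64 → {64, 52, 51, 48, 47, 46, 43, 42, 41, 38, 37, 34}
transmit next → 64; now {52, 51, 48, 47, 46, 43, 42, 41, 38, 37, 34}
insert 49 → {52, 51, 49, 48, 47, 46, 43, 42, 41, 38, 37, 34}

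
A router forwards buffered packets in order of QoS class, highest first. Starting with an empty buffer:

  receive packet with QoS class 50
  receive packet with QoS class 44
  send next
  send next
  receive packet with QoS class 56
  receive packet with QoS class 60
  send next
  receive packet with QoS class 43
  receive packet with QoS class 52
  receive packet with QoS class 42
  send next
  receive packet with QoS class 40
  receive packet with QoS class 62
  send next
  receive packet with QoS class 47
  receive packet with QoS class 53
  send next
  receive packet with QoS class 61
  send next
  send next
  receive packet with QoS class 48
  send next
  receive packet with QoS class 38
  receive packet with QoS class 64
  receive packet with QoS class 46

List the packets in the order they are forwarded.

[50, 44, 60, 56, 62, 53, 61, 52, 48]

insert 50 → {50}
insert 44 → {50, 44}
send next → 50; now {44}
send next → 44; now {}
insert 56 → {56}
insert 60 → {60, 56}
send next → 60; now {56}
insert 43 → {56, 43}
insert 52 → {56, 52, 43}
insert 42 → {56, 52, 43, 42}
send next → 56; now {52, 43, 42}
insert 40 → {52, 43, 42, 40}
insert 62 → {62, 52, 43, 42, 40}
send next → 62; now {52, 43, 42, 40}
insert 47 → {52, 47, 43, 42, 40}
insert 53 → {53, 52, 47, 43, 42, 40}
send next → 53; now {52, 47, 43, 42, 40}
insert 61 → {61, 52, 47, 43, 42, 40}
send next → 61; now {52, 47, 43, 42, 40}
send next → 52; now {47, 43, 42, 40}
insert 48 → {48, 47, 43, 42, 40}
send next → 48; now {47, 43, 42, 40}
insert 38 → {47, 43, 42, 40, 38}
insert 64 → {64, 47, 43, 42, 40, 38}
insert 46 → {64, 47, 46, 43, 42, 40, 38}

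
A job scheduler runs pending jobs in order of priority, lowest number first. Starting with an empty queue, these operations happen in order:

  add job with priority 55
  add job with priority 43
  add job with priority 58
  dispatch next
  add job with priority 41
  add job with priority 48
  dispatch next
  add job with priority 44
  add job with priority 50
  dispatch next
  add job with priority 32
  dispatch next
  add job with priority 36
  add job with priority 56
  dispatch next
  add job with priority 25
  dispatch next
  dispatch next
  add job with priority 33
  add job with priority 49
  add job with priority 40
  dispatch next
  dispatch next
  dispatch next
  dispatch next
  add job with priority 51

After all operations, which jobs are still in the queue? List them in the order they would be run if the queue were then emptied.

51, 55, 56, 58

insert 55 → {55}
insert 43 → {43, 55}
insert 58 → {43, 55, 58}
dispatch next → 43; now {55, 58}
insert 41 → {41, 55, 58}
insert 48 → {41, 48, 55, 58}
dispatch next → 41; now {48, 55, 58}
insert 44 → {44, 48, 55, 58}
insert 50 → {44, 48, 50, 55, 58}
dispatch next → 44; now {48, 50, 55, 58}
insert 32 → {32, 48, 50, 55, 58}
dispatch next → 32; now {48, 50, 55, 58}
insert 36 → {36, 48, 50, 55, 58}
insert 56 → {36, 48, 50, 55, 56, 58}
dispatch next → 36; now {48, 50, 55, 56, 58}
insert 25 → {25, 48, 50, 55, 56, 58}
dispatch next → 25; now {48, 50, 55, 56, 58}
dispatch next → 48; now {50, 55, 56, 58}
insert 33 → {33, 50, 55, 56, 58}
insert 49 → {33, 49, 50, 55, 56, 58}
insert 40 → {33, 40, 49, 50, 55, 56, 58}
dispatch next → 33; now {40, 49, 50, 55, 56, 58}
dispatch next → 40; now {49, 50, 55, 56, 58}
dispatch next → 49; now {50, 55, 56, 58}
dispatch next → 50; now {55, 56, 58}
insert 51 → {51, 55, 56, 58}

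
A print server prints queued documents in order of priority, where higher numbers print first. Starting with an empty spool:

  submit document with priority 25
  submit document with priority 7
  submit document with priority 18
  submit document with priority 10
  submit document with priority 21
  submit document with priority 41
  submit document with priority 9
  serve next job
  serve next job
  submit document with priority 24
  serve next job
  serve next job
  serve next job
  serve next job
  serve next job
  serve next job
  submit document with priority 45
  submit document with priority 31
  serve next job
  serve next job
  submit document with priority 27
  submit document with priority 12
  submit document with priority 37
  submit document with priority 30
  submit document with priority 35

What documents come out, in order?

[41, 25, 24, 21, 18, 10, 9, 7, 45, 31]

insert 25 → {25}
insert 7 → {25, 7}
insert 18 → {25, 18, 7}
insert 10 → {25, 18, 10, 7}
insert 21 → {25, 21, 18, 10, 7}
insert 41 → {41, 25, 21, 18, 10, 7}
insert 9 → {41, 25, 21, 18, 10, 9, 7}
serve next job → 41; now {25, 21, 18, 10, 9, 7}
serve next job → 25; now {21, 18, 10, 9, 7}
insert 24 → {24, 21, 18, 10, 9, 7}
serve next job → 24; now {21, 18, 10, 9, 7}
serve next job → 21; now {18, 10, 9, 7}
serve next job → 18; now {10, 9, 7}
serve next job → 10; now {9, 7}
serve next job → 9; now {7}
serve next job → 7; now {}
insert 45 → {45}
insert 31 → {45, 31}
serve next job → 45; now {31}
serve next job → 31; now {}
insert 27 → {27}
insert 12 → {27, 12}
insert 37 → {37, 27, 12}
insert 30 → {37, 30, 27, 12}
insert 35 → {37, 35, 30, 27, 12}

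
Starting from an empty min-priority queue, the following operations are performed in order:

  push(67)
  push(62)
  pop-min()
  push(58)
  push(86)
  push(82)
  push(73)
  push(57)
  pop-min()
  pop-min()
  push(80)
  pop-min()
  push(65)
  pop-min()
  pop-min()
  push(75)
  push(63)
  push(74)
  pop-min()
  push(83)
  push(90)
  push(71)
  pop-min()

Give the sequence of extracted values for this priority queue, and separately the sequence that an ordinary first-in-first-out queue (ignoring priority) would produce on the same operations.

priority queue: [62, 57, 58, 67, 65, 73, 63, 71]; FIFO queue: 67 → 62 → 58 → 86 → 82 → 73 → 57 → 80

insert 67 → {67}
insert 62 → {62, 67}
pop-min → 62; now {67}
insert 58 → {58, 67}
insert 86 → {58, 67, 86}
insert 82 → {58, 67, 82, 86}
insert 73 → {58, 67, 73, 82, 86}
insert 57 → {57, 58, 67, 73, 82, 86}
pop-min → 57; now {58, 67, 73, 82, 86}
pop-min → 58; now {67, 73, 82, 86}
insert 80 → {67, 73, 80, 82, 86}
pop-min → 67; now {73, 80, 82, 86}
insert 65 → {65, 73, 80, 82, 86}
pop-min → 65; now {73, 80, 82, 86}
pop-min → 73; now {80, 82, 86}
insert 75 → {75, 80, 82, 86}
insert 63 → {63, 75, 80, 82, 86}
insert 74 → {63, 74, 75, 80, 82, 86}
pop-min → 63; now {74, 75, 80, 82, 86}
insert 83 → {74, 75, 80, 82, 83, 86}
insert 90 → {74, 75, 80, 82, 83, 86, 90}
insert 71 → {71, 74, 75, 80, 82, 83, 86, 90}
pop-min → 71; now {74, 75, 80, 82, 83, 86, 90}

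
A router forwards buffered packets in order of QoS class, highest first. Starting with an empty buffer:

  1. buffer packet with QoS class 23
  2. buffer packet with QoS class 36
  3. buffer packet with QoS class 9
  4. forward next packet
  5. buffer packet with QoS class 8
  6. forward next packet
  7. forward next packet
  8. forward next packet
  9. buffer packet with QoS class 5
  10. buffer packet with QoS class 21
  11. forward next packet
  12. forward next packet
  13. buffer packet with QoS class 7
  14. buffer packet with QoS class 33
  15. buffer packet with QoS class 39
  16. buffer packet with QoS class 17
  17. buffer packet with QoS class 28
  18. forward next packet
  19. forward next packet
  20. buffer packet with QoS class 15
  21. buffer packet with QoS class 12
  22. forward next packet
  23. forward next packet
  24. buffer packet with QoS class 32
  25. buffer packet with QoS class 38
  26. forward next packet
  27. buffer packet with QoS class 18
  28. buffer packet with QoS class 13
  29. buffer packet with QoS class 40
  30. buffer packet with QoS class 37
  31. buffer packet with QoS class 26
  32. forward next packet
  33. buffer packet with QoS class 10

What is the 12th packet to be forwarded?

40

insert 23 → {23}
insert 36 → {36, 23}
insert 9 → {36, 23, 9}
forward next packet → 36; now {23, 9}
insert 8 → {23, 9, 8}
forward next packet → 23; now {9, 8}
forward next packet → 9; now {8}
forward next packet → 8; now {}
insert 5 → {5}
insert 21 → {21, 5}
forward next packet → 21; now {5}
forward next packet → 5; now {}
insert 7 → {7}
insert 33 → {33, 7}
insert 39 → {39, 33, 7}
insert 17 → {39, 33, 17, 7}
insert 28 → {39, 33, 28, 17, 7}
forward next packet → 39; now {33, 28, 17, 7}
forward next packet → 33; now {28, 17, 7}
insert 15 → {28, 17, 15, 7}
insert 12 → {28, 17, 15, 12, 7}
forward next packet → 28; now {17, 15, 12, 7}
forward next packet → 17; now {15, 12, 7}
insert 32 → {32, 15, 12, 7}
insert 38 → {38, 32, 15, 12, 7}
forward next packet → 38; now {32, 15, 12, 7}
insert 18 → {32, 18, 15, 12, 7}
insert 13 → {32, 18, 15, 13, 12, 7}
insert 40 → {40, 32, 18, 15, 13, 12, 7}
insert 37 → {40, 37, 32, 18, 15, 13, 12, 7}
insert 26 → {40, 37, 32, 26, 18, 15, 13, 12, 7}
forward next packet → 40; now {37, 32, 26, 18, 15, 13, 12, 7}
insert 10 → {37, 32, 26, 18, 15, 13, 12, 10, 7}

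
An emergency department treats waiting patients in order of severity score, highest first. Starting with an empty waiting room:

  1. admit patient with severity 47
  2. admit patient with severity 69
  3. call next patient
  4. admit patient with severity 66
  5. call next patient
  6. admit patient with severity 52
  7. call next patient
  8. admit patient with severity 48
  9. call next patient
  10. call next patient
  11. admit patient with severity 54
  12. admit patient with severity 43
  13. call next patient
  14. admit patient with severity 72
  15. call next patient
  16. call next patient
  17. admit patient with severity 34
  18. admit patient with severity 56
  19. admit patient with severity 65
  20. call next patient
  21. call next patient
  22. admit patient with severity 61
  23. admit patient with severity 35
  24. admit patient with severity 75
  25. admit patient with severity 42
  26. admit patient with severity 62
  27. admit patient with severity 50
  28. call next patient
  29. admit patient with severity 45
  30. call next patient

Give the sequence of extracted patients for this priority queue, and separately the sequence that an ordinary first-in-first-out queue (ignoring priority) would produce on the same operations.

insert 47 → {47}
insert 69 → {69, 47}
call next patient → 69; now {47}
insert 66 → {66, 47}
call next patient → 66; now {47}
insert 52 → {52, 47}
call next patient → 52; now {47}
insert 48 → {48, 47}
call next patient → 48; now {47}
call next patient → 47; now {}
insert 54 → {54}
insert 43 → {54, 43}
call next patient → 54; now {43}
insert 72 → {72, 43}
call next patient → 72; now {43}
call next patient → 43; now {}
insert 34 → {34}
insert 56 → {56, 34}
insert 65 → {65, 56, 34}
call next patient → 65; now {56, 34}
call next patient → 56; now {34}
insert 61 → {61, 34}
insert 35 → {61, 35, 34}
insert 75 → {75, 61, 35, 34}
insert 42 → {75, 61, 42, 35, 34}
insert 62 → {75, 62, 61, 42, 35, 34}
insert 50 → {75, 62, 61, 50, 42, 35, 34}
call next patient → 75; now {62, 61, 50, 42, 35, 34}
insert 45 → {62, 61, 50, 45, 42, 35, 34}
call next patient → 62; now {61, 50, 45, 42, 35, 34}

priority queue: [69, 66, 52, 48, 47, 54, 72, 43, 65, 56, 75, 62]; FIFO queue: [47, 69, 66, 52, 48, 54, 43, 72, 34, 56, 65, 61]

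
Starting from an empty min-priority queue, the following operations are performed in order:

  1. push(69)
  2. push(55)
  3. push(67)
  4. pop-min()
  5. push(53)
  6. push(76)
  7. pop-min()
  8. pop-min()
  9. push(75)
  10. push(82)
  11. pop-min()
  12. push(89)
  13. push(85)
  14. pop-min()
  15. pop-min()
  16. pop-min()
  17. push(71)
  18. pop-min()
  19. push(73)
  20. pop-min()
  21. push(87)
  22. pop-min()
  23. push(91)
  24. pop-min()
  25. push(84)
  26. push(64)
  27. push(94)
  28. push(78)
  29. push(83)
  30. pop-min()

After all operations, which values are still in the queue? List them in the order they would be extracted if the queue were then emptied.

78, 83, 84, 89, 91, 94

insert 69 → {69}
insert 55 → {55, 69}
insert 67 → {55, 67, 69}
pop-min → 55; now {67, 69}
insert 53 → {53, 67, 69}
insert 76 → {53, 67, 69, 76}
pop-min → 53; now {67, 69, 76}
pop-min → 67; now {69, 76}
insert 75 → {69, 75, 76}
insert 82 → {69, 75, 76, 82}
pop-min → 69; now {75, 76, 82}
insert 89 → {75, 76, 82, 89}
insert 85 → {75, 76, 82, 85, 89}
pop-min → 75; now {76, 82, 85, 89}
pop-min → 76; now {82, 85, 89}
pop-min → 82; now {85, 89}
insert 71 → {71, 85, 89}
pop-min → 71; now {85, 89}
insert 73 → {73, 85, 89}
pop-min → 73; now {85, 89}
insert 87 → {85, 87, 89}
pop-min → 85; now {87, 89}
insert 91 → {87, 89, 91}
pop-min → 87; now {89, 91}
insert 84 → {84, 89, 91}
insert 64 → {64, 84, 89, 91}
insert 94 → {64, 84, 89, 91, 94}
insert 78 → {64, 78, 84, 89, 91, 94}
insert 83 → {64, 78, 83, 84, 89, 91, 94}
pop-min → 64; now {78, 83, 84, 89, 91, 94}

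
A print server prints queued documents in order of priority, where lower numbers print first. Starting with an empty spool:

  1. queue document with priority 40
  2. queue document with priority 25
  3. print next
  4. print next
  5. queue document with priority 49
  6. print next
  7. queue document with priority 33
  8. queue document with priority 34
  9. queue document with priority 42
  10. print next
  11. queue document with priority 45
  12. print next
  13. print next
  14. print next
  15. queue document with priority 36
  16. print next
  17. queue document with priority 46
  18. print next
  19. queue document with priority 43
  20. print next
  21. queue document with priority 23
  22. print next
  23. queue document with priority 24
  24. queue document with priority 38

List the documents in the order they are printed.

25 → 40 → 49 → 33 → 34 → 42 → 45 → 36 → 46 → 43 → 23

insert 40 → {40}
insert 25 → {25, 40}
print next → 25; now {40}
print next → 40; now {}
insert 49 → {49}
print next → 49; now {}
insert 33 → {33}
insert 34 → {33, 34}
insert 42 → {33, 34, 42}
print next → 33; now {34, 42}
insert 45 → {34, 42, 45}
print next → 34; now {42, 45}
print next → 42; now {45}
print next → 45; now {}
insert 36 → {36}
print next → 36; now {}
insert 46 → {46}
print next → 46; now {}
insert 43 → {43}
print next → 43; now {}
insert 23 → {23}
print next → 23; now {}
insert 24 → {24}
insert 38 → {24, 38}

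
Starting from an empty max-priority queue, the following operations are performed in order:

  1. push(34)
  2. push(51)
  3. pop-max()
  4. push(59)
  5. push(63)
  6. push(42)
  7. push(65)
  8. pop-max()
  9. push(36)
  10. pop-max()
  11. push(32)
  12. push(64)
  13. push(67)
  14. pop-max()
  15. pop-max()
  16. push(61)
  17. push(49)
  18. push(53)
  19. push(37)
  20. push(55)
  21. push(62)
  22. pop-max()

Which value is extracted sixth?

insert 34 → {34}
insert 51 → {51, 34}
pop-max → 51; now {34}
insert 59 → {59, 34}
insert 63 → {63, 59, 34}
insert 42 → {63, 59, 42, 34}
insert 65 → {65, 63, 59, 42, 34}
pop-max → 65; now {63, 59, 42, 34}
insert 36 → {63, 59, 42, 36, 34}
pop-max → 63; now {59, 42, 36, 34}
insert 32 → {59, 42, 36, 34, 32}
insert 64 → {64, 59, 42, 36, 34, 32}
insert 67 → {67, 64, 59, 42, 36, 34, 32}
pop-max → 67; now {64, 59, 42, 36, 34, 32}
pop-max → 64; now {59, 42, 36, 34, 32}
insert 61 → {61, 59, 42, 36, 34, 32}
insert 49 → {61, 59, 49, 42, 36, 34, 32}
insert 53 → {61, 59, 53, 49, 42, 36, 34, 32}
insert 37 → {61, 59, 53, 49, 42, 37, 36, 34, 32}
insert 55 → {61, 59, 55, 53, 49, 42, 37, 36, 34, 32}
insert 62 → {62, 61, 59, 55, 53, 49, 42, 37, 36, 34, 32}
pop-max → 62; now {61, 59, 55, 53, 49, 42, 37, 36, 34, 32}

62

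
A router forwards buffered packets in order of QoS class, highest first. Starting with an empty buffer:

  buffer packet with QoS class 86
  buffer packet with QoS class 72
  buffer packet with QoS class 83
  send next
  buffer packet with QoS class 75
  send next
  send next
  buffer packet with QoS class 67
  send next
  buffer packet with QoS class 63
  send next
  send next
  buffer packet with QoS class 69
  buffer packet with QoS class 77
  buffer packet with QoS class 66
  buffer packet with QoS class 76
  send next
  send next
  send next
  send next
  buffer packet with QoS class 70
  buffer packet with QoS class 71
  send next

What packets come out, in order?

[86, 83, 75, 72, 67, 63, 77, 76, 69, 66, 71]

insert 86 → {86}
insert 72 → {86, 72}
insert 83 → {86, 83, 72}
send next → 86; now {83, 72}
insert 75 → {83, 75, 72}
send next → 83; now {75, 72}
send next → 75; now {72}
insert 67 → {72, 67}
send next → 72; now {67}
insert 63 → {67, 63}
send next → 67; now {63}
send next → 63; now {}
insert 69 → {69}
insert 77 → {77, 69}
insert 66 → {77, 69, 66}
insert 76 → {77, 76, 69, 66}
send next → 77; now {76, 69, 66}
send next → 76; now {69, 66}
send next → 69; now {66}
send next → 66; now {}
insert 70 → {70}
insert 71 → {71, 70}
send next → 71; now {70}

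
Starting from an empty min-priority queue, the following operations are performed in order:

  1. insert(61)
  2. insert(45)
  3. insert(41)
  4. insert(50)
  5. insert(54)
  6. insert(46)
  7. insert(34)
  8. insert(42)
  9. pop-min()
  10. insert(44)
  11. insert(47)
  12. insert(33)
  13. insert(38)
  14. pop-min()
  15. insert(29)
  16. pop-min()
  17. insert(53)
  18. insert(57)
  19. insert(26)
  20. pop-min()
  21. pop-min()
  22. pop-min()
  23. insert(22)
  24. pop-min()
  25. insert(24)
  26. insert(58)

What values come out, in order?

insert 61 → {61}
insert 45 → {45, 61}
insert 41 → {41, 45, 61}
insert 50 → {41, 45, 50, 61}
insert 54 → {41, 45, 50, 54, 61}
insert 46 → {41, 45, 46, 50, 54, 61}
insert 34 → {34, 41, 45, 46, 50, 54, 61}
insert 42 → {34, 41, 42, 45, 46, 50, 54, 61}
pop-min → 34; now {41, 42, 45, 46, 50, 54, 61}
insert 44 → {41, 42, 44, 45, 46, 50, 54, 61}
insert 47 → {41, 42, 44, 45, 46, 47, 50, 54, 61}
insert 33 → {33, 41, 42, 44, 45, 46, 47, 50, 54, 61}
insert 38 → {33, 38, 41, 42, 44, 45, 46, 47, 50, 54, 61}
pop-min → 33; now {38, 41, 42, 44, 45, 46, 47, 50, 54, 61}
insert 29 → {29, 38, 41, 42, 44, 45, 46, 47, 50, 54, 61}
pop-min → 29; now {38, 41, 42, 44, 45, 46, 47, 50, 54, 61}
insert 53 → {38, 41, 42, 44, 45, 46, 47, 50, 53, 54, 61}
insert 57 → {38, 41, 42, 44, 45, 46, 47, 50, 53, 54, 57, 61}
insert 26 → {26, 38, 41, 42, 44, 45, 46, 47, 50, 53, 54, 57, 61}
pop-min → 26; now {38, 41, 42, 44, 45, 46, 47, 50, 53, 54, 57, 61}
pop-min → 38; now {41, 42, 44, 45, 46, 47, 50, 53, 54, 57, 61}
pop-min → 41; now {42, 44, 45, 46, 47, 50, 53, 54, 57, 61}
insert 22 → {22, 42, 44, 45, 46, 47, 50, 53, 54, 57, 61}
pop-min → 22; now {42, 44, 45, 46, 47, 50, 53, 54, 57, 61}
insert 24 → {24, 42, 44, 45, 46, 47, 50, 53, 54, 57, 61}
insert 58 → {24, 42, 44, 45, 46, 47, 50, 53, 54, 57, 58, 61}

[34, 33, 29, 26, 38, 41, 22]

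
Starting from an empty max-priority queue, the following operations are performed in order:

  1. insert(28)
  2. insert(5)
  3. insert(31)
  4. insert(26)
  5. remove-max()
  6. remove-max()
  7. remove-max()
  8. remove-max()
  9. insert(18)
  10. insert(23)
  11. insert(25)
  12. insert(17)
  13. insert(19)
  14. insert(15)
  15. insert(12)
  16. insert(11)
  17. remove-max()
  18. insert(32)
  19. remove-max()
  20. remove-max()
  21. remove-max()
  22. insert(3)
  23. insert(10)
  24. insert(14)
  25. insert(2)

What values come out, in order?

insert 28 → {28}
insert 5 → {28, 5}
insert 31 → {31, 28, 5}
insert 26 → {31, 28, 26, 5}
remove-max → 31; now {28, 26, 5}
remove-max → 28; now {26, 5}
remove-max → 26; now {5}
remove-max → 5; now {}
insert 18 → {18}
insert 23 → {23, 18}
insert 25 → {25, 23, 18}
insert 17 → {25, 23, 18, 17}
insert 19 → {25, 23, 19, 18, 17}
insert 15 → {25, 23, 19, 18, 17, 15}
insert 12 → {25, 23, 19, 18, 17, 15, 12}
insert 11 → {25, 23, 19, 18, 17, 15, 12, 11}
remove-max → 25; now {23, 19, 18, 17, 15, 12, 11}
insert 32 → {32, 23, 19, 18, 17, 15, 12, 11}
remove-max → 32; now {23, 19, 18, 17, 15, 12, 11}
remove-max → 23; now {19, 18, 17, 15, 12, 11}
remove-max → 19; now {18, 17, 15, 12, 11}
insert 3 → {18, 17, 15, 12, 11, 3}
insert 10 → {18, 17, 15, 12, 11, 10, 3}
insert 14 → {18, 17, 15, 14, 12, 11, 10, 3}
insert 2 → {18, 17, 15, 14, 12, 11, 10, 3, 2}

31 → 28 → 26 → 5 → 25 → 32 → 23 → 19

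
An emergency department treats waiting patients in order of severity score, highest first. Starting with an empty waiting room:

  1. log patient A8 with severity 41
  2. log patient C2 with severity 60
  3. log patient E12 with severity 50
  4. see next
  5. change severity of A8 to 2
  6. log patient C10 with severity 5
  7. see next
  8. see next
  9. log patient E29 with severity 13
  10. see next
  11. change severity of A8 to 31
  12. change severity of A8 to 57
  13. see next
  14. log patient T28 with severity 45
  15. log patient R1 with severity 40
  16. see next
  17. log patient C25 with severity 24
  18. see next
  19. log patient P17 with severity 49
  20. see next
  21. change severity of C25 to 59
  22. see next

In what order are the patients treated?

add A8 (severity 41) → {A8:41}
add C2 (severity 60) → {C2:60, A8:41}
add E12 (severity 50) → {C2:60, E12:50, A8:41}
see next → C2; now {E12:50, A8:41}
update A8 to severity 2 → {E12:50, A8:2}
add C10 (severity 5) → {E12:50, C10:5, A8:2}
see next → E12; now {C10:5, A8:2}
see next → C10; now {A8:2}
add E29 (severity 13) → {E29:13, A8:2}
see next → E29; now {A8:2}
update A8 to severity 31 → {A8:31}
update A8 to severity 57 → {A8:57}
see next → A8; now {}
add T28 (severity 45) → {T28:45}
add R1 (severity 40) → {T28:45, R1:40}
see next → T28; now {R1:40}
add C25 (severity 24) → {R1:40, C25:24}
see next → R1; now {C25:24}
add P17 (severity 49) → {P17:49, C25:24}
see next → P17; now {C25:24}
update C25 to severity 59 → {C25:59}
see next → C25; now {}

[C2, E12, C10, E29, A8, T28, R1, P17, C25]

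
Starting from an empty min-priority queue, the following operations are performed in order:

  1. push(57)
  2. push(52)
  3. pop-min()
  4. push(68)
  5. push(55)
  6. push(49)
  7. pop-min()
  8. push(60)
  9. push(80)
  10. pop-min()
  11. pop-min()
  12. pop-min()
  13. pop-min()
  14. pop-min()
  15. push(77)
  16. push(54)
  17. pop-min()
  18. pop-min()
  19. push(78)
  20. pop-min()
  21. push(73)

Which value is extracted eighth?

54

insert 57 → {57}
insert 52 → {52, 57}
pop-min → 52; now {57}
insert 68 → {57, 68}
insert 55 → {55, 57, 68}
insert 49 → {49, 55, 57, 68}
pop-min → 49; now {55, 57, 68}
insert 60 → {55, 57, 60, 68}
insert 80 → {55, 57, 60, 68, 80}
pop-min → 55; now {57, 60, 68, 80}
pop-min → 57; now {60, 68, 80}
pop-min → 60; now {68, 80}
pop-min → 68; now {80}
pop-min → 80; now {}
insert 77 → {77}
insert 54 → {54, 77}
pop-min → 54; now {77}
pop-min → 77; now {}
insert 78 → {78}
pop-min → 78; now {}
insert 73 → {73}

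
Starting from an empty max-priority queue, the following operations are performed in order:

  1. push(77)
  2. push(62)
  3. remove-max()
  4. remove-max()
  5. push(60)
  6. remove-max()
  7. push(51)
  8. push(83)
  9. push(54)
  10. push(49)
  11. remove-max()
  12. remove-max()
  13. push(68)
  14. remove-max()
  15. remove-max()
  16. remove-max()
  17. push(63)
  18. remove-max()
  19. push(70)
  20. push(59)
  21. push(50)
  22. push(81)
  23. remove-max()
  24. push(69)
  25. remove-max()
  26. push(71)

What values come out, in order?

77 → 62 → 60 → 83 → 54 → 68 → 51 → 49 → 63 → 81 → 70

insert 77 → {77}
insert 62 → {77, 62}
remove-max → 77; now {62}
remove-max → 62; now {}
insert 60 → {60}
remove-max → 60; now {}
insert 51 → {51}
insert 83 → {83, 51}
insert 54 → {83, 54, 51}
insert 49 → {83, 54, 51, 49}
remove-max → 83; now {54, 51, 49}
remove-max → 54; now {51, 49}
insert 68 → {68, 51, 49}
remove-max → 68; now {51, 49}
remove-max → 51; now {49}
remove-max → 49; now {}
insert 63 → {63}
remove-max → 63; now {}
insert 70 → {70}
insert 59 → {70, 59}
insert 50 → {70, 59, 50}
insert 81 → {81, 70, 59, 50}
remove-max → 81; now {70, 59, 50}
insert 69 → {70, 69, 59, 50}
remove-max → 70; now {69, 59, 50}
insert 71 → {71, 69, 59, 50}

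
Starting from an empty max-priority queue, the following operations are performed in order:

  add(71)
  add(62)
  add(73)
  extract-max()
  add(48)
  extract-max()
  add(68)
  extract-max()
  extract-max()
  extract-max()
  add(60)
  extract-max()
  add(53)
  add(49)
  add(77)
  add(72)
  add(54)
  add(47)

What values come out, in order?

insert 71 → {71}
insert 62 → {71, 62}
insert 73 → {73, 71, 62}
extract-max → 73; now {71, 62}
insert 48 → {71, 62, 48}
extract-max → 71; now {62, 48}
insert 68 → {68, 62, 48}
extract-max → 68; now {62, 48}
extract-max → 62; now {48}
extract-max → 48; now {}
insert 60 → {60}
extract-max → 60; now {}
insert 53 → {53}
insert 49 → {53, 49}
insert 77 → {77, 53, 49}
insert 72 → {77, 72, 53, 49}
insert 54 → {77, 72, 54, 53, 49}
insert 47 → {77, 72, 54, 53, 49, 47}

73 → 71 → 68 → 62 → 48 → 60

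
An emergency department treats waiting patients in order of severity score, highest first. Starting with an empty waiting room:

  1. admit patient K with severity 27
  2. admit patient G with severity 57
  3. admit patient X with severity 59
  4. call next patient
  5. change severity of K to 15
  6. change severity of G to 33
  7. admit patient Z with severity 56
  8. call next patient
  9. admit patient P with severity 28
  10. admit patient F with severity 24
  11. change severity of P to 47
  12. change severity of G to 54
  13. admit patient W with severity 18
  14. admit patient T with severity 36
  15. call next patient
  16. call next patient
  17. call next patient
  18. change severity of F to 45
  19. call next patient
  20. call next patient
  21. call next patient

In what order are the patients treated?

add K (severity 27) → {K:27}
add G (severity 57) → {G:57, K:27}
add X (severity 59) → {X:59, G:57, K:27}
call next patient → X; now {G:57, K:27}
update K to severity 15 → {G:57, K:15}
update G to severity 33 → {G:33, K:15}
add Z (severity 56) → {Z:56, G:33, K:15}
call next patient → Z; now {G:33, K:15}
add P (severity 28) → {G:33, P:28, K:15}
add F (severity 24) → {G:33, P:28, F:24, K:15}
update P to severity 47 → {P:47, G:33, F:24, K:15}
update G to severity 54 → {G:54, P:47, F:24, K:15}
add W (severity 18) → {G:54, P:47, F:24, W:18, K:15}
add T (severity 36) → {G:54, P:47, T:36, F:24, W:18, K:15}
call next patient → G; now {P:47, T:36, F:24, W:18, K:15}
call next patient → P; now {T:36, F:24, W:18, K:15}
call next patient → T; now {F:24, W:18, K:15}
update F to severity 45 → {F:45, W:18, K:15}
call next patient → F; now {W:18, K:15}
call next patient → W; now {K:15}
call next patient → K; now {}

X, Z, G, P, T, F, W, K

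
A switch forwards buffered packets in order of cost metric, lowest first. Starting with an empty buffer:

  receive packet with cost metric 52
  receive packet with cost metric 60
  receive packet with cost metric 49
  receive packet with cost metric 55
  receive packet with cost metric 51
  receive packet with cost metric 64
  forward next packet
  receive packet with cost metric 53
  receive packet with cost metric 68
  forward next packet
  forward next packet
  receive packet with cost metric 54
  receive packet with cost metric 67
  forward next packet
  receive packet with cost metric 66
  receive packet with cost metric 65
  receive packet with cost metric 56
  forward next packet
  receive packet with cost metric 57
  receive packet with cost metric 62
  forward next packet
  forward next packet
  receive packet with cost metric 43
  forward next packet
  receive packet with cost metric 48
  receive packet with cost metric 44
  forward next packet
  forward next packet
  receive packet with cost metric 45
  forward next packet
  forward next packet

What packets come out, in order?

insert 52 → {52}
insert 60 → {52, 60}
insert 49 → {49, 52, 60}
insert 55 → {49, 52, 55, 60}
insert 51 → {49, 51, 52, 55, 60}
insert 64 → {49, 51, 52, 55, 60, 64}
forward next packet → 49; now {51, 52, 55, 60, 64}
insert 53 → {51, 52, 53, 55, 60, 64}
insert 68 → {51, 52, 53, 55, 60, 64, 68}
forward next packet → 51; now {52, 53, 55, 60, 64, 68}
forward next packet → 52; now {53, 55, 60, 64, 68}
insert 54 → {53, 54, 55, 60, 64, 68}
insert 67 → {53, 54, 55, 60, 64, 67, 68}
forward next packet → 53; now {54, 55, 60, 64, 67, 68}
insert 66 → {54, 55, 60, 64, 66, 67, 68}
insert 65 → {54, 55, 60, 64, 65, 66, 67, 68}
insert 56 → {54, 55, 56, 60, 64, 65, 66, 67, 68}
forward next packet → 54; now {55, 56, 60, 64, 65, 66, 67, 68}
insert 57 → {55, 56, 57, 60, 64, 65, 66, 67, 68}
insert 62 → {55, 56, 57, 60, 62, 64, 65, 66, 67, 68}
forward next packet → 55; now {56, 57, 60, 62, 64, 65, 66, 67, 68}
forward next packet → 56; now {57, 60, 62, 64, 65, 66, 67, 68}
insert 43 → {43, 57, 60, 62, 64, 65, 66, 67, 68}
forward next packet → 43; now {57, 60, 62, 64, 65, 66, 67, 68}
insert 48 → {48, 57, 60, 62, 64, 65, 66, 67, 68}
insert 44 → {44, 48, 57, 60, 62, 64, 65, 66, 67, 68}
forward next packet → 44; now {48, 57, 60, 62, 64, 65, 66, 67, 68}
forward next packet → 48; now {57, 60, 62, 64, 65, 66, 67, 68}
insert 45 → {45, 57, 60, 62, 64, 65, 66, 67, 68}
forward next packet → 45; now {57, 60, 62, 64, 65, 66, 67, 68}
forward next packet → 57; now {60, 62, 64, 65, 66, 67, 68}

49 → 51 → 52 → 53 → 54 → 55 → 56 → 43 → 44 → 48 → 45 → 57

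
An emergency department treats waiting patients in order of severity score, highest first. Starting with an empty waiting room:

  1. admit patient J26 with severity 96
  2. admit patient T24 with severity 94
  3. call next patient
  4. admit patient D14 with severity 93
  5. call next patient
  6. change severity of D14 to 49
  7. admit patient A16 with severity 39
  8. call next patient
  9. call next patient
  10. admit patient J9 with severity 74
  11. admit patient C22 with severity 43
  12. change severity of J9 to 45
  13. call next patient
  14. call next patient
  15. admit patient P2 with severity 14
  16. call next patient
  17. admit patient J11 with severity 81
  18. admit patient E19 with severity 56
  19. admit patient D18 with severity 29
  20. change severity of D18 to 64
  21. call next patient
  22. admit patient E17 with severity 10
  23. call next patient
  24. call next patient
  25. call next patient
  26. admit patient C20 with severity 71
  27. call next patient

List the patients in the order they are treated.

add J26 (severity 96) → {J26:96}
add T24 (severity 94) → {J26:96, T24:94}
call next patient → J26; now {T24:94}
add D14 (severity 93) → {T24:94, D14:93}
call next patient → T24; now {D14:93}
update D14 to severity 49 → {D14:49}
add A16 (severity 39) → {D14:49, A16:39}
call next patient → D14; now {A16:39}
call next patient → A16; now {}
add J9 (severity 74) → {J9:74}
add C22 (severity 43) → {J9:74, C22:43}
update J9 to severity 45 → {J9:45, C22:43}
call next patient → J9; now {C22:43}
call next patient → C22; now {}
add P2 (severity 14) → {P2:14}
call next patient → P2; now {}
add J11 (severity 81) → {J11:81}
add E19 (severity 56) → {J11:81, E19:56}
add D18 (severity 29) → {J11:81, E19:56, D18:29}
update D18 to severity 64 → {J11:81, D18:64, E19:56}
call next patient → J11; now {D18:64, E19:56}
add E17 (severity 10) → {D18:64, E19:56, E17:10}
call next patient → D18; now {E19:56, E17:10}
call next patient → E19; now {E17:10}
call next patient → E17; now {}
add C20 (severity 71) → {C20:71}
call next patient → C20; now {}

J26, T24, D14, A16, J9, C22, P2, J11, D18, E19, E17, C20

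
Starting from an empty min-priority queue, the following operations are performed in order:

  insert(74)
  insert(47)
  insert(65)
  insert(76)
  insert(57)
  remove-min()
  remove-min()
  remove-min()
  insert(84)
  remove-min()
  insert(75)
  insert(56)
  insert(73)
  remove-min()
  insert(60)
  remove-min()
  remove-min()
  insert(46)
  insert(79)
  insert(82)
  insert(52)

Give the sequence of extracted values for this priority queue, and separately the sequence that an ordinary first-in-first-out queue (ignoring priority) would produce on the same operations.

insert 74 → {74}
insert 47 → {47, 74}
insert 65 → {47, 65, 74}
insert 76 → {47, 65, 74, 76}
insert 57 → {47, 57, 65, 74, 76}
remove-min → 47; now {57, 65, 74, 76}
remove-min → 57; now {65, 74, 76}
remove-min → 65; now {74, 76}
insert 84 → {74, 76, 84}
remove-min → 74; now {76, 84}
insert 75 → {75, 76, 84}
insert 56 → {56, 75, 76, 84}
insert 73 → {56, 73, 75, 76, 84}
remove-min → 56; now {73, 75, 76, 84}
insert 60 → {60, 73, 75, 76, 84}
remove-min → 60; now {73, 75, 76, 84}
remove-min → 73; now {75, 76, 84}
insert 46 → {46, 75, 76, 84}
insert 79 → {46, 75, 76, 79, 84}
insert 82 → {46, 75, 76, 79, 82, 84}
insert 52 → {46, 52, 75, 76, 79, 82, 84}

priority queue: [47, 57, 65, 74, 56, 60, 73]; FIFO queue: [74, 47, 65, 76, 57, 84, 75]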